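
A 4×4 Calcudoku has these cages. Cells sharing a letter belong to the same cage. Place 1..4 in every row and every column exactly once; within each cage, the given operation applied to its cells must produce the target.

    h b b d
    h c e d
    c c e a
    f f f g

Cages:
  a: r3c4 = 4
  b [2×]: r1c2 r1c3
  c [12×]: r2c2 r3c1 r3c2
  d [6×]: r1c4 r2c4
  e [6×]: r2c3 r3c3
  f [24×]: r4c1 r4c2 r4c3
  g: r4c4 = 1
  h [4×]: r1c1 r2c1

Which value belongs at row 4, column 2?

Cage a is given, leaving r3c4 = 4.
Cage g is given, which forces r4c4 = 1.
The only place for 3 in row 1 is r1c4.
3 is placed in column 4; hence r2c4 = 2.
Row 2 already has 2, so r2c2 = 4.
Row 2 already has 2; hence r2c3 = 3.
Cage e needs two cells with product 6, leaving r3c3 = 2.
2 is placed in column 3, leaving r4c3 = 4.
The two cells of cage h must have product 4, which forces r1c1 = 4.
The two cells of cage b must have product 2, which forces r1c2 = 2.
2 is placed in column 3, which forces r1c3 = 1.
Row 2 now contains 4, so r2c1 = 1.
1 is placed in column 1; hence r3c1 = 3.
Row 3 already has 3, so r3c2 = 1.
Column 1 now contains 3; hence r4c1 = 2.
2 is placed in column 2; hence r4c2 = 3.
The full grid is 4 2 1 3 / 1 4 3 2 / 3 1 2 4 / 2 3 4 1.

3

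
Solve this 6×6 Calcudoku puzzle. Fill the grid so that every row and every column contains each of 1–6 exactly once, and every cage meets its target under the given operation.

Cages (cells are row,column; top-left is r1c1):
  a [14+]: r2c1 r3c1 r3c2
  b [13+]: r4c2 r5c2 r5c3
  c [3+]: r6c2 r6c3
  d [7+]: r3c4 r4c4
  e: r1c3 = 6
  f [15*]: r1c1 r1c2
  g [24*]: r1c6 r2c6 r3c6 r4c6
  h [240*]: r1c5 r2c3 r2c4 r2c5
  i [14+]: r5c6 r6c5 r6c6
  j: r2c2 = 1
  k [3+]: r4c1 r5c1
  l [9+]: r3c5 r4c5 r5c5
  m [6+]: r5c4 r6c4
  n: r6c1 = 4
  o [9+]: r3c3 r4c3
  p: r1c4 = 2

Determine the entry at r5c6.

5

Cage e is a single given cell, so r1c3 = 6.
P is a freebie, leaving r1c4 = 2.
J is a freebie, so r2c2 = 1.
Cage n is a single given cell, so r6c1 = 4.
Column 2 now contains 1, so r6c2 = 2.
2 is placed in row 6, which forces r6c3 = 1.
1 is placed in row 6, leaving r6c4 = 5.
Cage m needs two cells with sum 6, which forces r5c4 = 1.
Cage i has sum 14, so r5c6 = 5.
Cage k's pair has sum 3, leaving r4c1 = 1.
1 is placed in row 5, so r5c1 = 2.
In row 1, 1 can only go at r1c6, so r1c6 = 1.
In row 1, 4 can only go at r1c5, so r1c5 = 4.
Cage l has sum 9; hence r3c5 = 1.
The only place for 2 in row 3 is r3c6.
Row 4 needs a 2, and only r4c5 is open for it.
Cage l has sum 9, so r5c5 = 6.
Column 5 now contains 6, which forces r6c5 = 3.
Row 6 already has 3; hence r6c6 = 6.
3 is placed in column 5, which forces r2c5 = 5.
The 3 cells of cage b must have sum 13; hence r4c2 = 6.
Row 2 needs a 2, and only r2c3 is open for it.
Cage h has product 240, which forces r2c4 = 6.
Row 2 already has 6; hence r2c1 = 3.
Row 2 already has 3, leaving r2c6 = 4.
Cage a has sum 14, leaving r3c1 = 6.
The 3 cells of cage a must have sum 14, leaving r3c2 = 5.
Row 3 already has 5; hence r3c3 = 4.
Row 3 now contains 4, leaving r3c4 = 3.
Column 3 now contains 4, leaving r4c3 = 5.
Column 4 now contains 3; hence r4c4 = 4.
4 is placed in column 6, which forces r4c6 = 3.
Column 3 now contains 4, so r5c3 = 3.
3 is placed in column 1, leaving r1c1 = 5.
5 is placed in column 2; hence r1c2 = 3.
Row 5 already has 3, leaving r5c2 = 4.
Filled in: 5 3 6 2 4 1 / 3 1 2 6 5 4 / 6 5 4 3 1 2 / 1 6 5 4 2 3 / 2 4 3 1 6 5 / 4 2 1 5 3 6.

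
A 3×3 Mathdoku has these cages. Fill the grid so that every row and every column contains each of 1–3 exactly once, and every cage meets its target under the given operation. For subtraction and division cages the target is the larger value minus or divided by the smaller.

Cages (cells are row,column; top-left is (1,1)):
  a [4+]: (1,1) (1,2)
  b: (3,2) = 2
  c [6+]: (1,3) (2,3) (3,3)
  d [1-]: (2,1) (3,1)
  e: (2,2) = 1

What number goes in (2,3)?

3

Cage e is given, so (2,2) = 1.
Cage b is given, leaving (3,2) = 2.
Cage a's pair has sum 4, so (1,1) = 1.
Column 2 already has 1, which forces (1,2) = 3.
3 is placed in row 1, which forces (1,3) = 2.
The two cells of cage d must have difference 1, so (2,1) = 2.
2 is placed in column 3, so (2,3) = 3.
Column 1 now contains 1, so (3,1) = 3.
Column 3 already has 3; hence (3,3) = 1.
Completed grid: 1 3 2 / 2 1 3 / 3 2 1.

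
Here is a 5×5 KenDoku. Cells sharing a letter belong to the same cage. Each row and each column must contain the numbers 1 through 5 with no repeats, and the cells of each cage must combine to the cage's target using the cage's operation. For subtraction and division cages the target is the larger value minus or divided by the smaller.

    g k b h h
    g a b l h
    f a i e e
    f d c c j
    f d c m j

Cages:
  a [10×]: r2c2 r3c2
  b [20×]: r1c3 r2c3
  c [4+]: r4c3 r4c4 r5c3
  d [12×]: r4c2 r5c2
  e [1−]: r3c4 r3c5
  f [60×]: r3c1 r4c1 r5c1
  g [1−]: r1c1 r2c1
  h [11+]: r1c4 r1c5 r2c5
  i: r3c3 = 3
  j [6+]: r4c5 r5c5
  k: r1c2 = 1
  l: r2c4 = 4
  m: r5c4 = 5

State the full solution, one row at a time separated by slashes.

2 1 4 3 5 / 1 2 5 4 3 / 4 5 3 2 1 / 5 3 2 1 4 / 3 4 1 5 2

Cage k is given, leaving r1c2 = 1.
Cage l is a single given cell, which forces r2c4 = 4.
I is a freebie, so r3c3 = 3.
Cage c has sum 4; hence r4c3 = 2.
Cage c has sum 4, so r4c4 = 1.
Cage c needs sum 4, which forces r5c3 = 1.
Cage m is a single given cell; hence r5c4 = 5.
Cage b's pair has product 20, leaving r1c3 = 4.
4 is placed in row 1, leaving r1c5 = 5.
Row 2 already has 4, so r2c3 = 5.
Column 5 already has 5, which forces r2c5 = 3.
Column 4 now contains 5, leaving r3c4 = 2.
The two cells of cage e must have difference 1; hence r3c5 = 1.
The two cells of cage j must have sum 6, leaving r4c5 = 4.
Cage j needs two cells with sum 6, leaving r5c5 = 2.
Column 4 now contains 2, leaving r1c4 = 3.
Row 2 already has 5, so r2c2 = 2.
Row 3 now contains 2, leaving r3c2 = 5.
4 is placed in row 4, leaving r4c2 = 3.
The two cells of cage d must have product 12, leaving r5c2 = 4.
Row 1 now contains 3; hence r1c1 = 2.
2 is placed in row 2, which forces r2c1 = 1.
Row 3 now contains 5, so r3c1 = 4.
Row 4 now contains 3; hence r4c1 = 5.
4 is placed in row 5, which forces r5c1 = 3.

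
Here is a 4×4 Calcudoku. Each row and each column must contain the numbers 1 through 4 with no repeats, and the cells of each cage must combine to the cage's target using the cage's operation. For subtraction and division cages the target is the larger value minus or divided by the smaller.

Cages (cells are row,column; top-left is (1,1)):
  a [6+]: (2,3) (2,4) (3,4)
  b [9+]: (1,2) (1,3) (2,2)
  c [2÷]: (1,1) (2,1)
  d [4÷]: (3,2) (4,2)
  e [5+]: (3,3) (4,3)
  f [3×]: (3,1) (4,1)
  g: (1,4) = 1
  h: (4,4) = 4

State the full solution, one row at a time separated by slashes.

G is a freebie, so (1,4) = 1.
Cage h is given, which forces (4,4) = 4.
Cage a has sum 6; hence (2,3) = 1.
Cage d's pair has quotient 4, which forces (3,2) = 4.
Row 4 already has 4, leaving (4,2) = 1.
Cage b has sum 9, leaving (1,3) = 4.
The two cells of cage f must have product 3, leaving (3,1) = 1.
Row 4 now contains 1, which forces (4,1) = 3.
Row 4 already has 3, so (4,3) = 2.
4 is placed in row 1; hence (1,1) = 2.
2 is placed in row 1, so (1,2) = 3.
The two cells of cage c must have quotient 2; hence (2,1) = 4.
3 is placed in column 2, which forces (2,2) = 2.
Row 2 already has 2, so (2,4) = 3.
Column 3 already has 2, which forces (3,3) = 3.
Column 4 now contains 3; hence (3,4) = 2.

2 3 4 1 / 4 2 1 3 / 1 4 3 2 / 3 1 2 4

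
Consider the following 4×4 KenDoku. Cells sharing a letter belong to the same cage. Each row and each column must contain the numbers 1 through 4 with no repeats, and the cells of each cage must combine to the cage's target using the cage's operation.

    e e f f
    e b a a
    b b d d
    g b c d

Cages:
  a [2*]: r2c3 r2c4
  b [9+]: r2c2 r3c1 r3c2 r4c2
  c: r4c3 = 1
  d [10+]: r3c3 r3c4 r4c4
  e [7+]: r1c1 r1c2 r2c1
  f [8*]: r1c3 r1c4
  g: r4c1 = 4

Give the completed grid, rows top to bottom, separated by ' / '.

1 3 4 2 / 3 4 2 1 / 2 1 3 4 / 4 2 1 3

Cage g is a single given cell; hence r4c1 = 4.
Cage c is given; hence r4c3 = 1.
Row 4 now contains 4, so r4c4 = 3.
Column 3 now contains 1; hence r2c3 = 2.
Cage a needs two cells with product 2, which forces r2c4 = 1.
Cage d has sum 10, which forces r3c3 = 3.
The 3 cells of cage d must have sum 10, so r3c4 = 4.
3 is placed in row 4, so r4c2 = 2.
Cage e has sum 7, which forces r1c1 = 1.
Cage e has sum 7, leaving r1c2 = 3.
Column 3 now contains 2, leaving r1c3 = 4.
4 is placed in column 4; hence r1c4 = 2.
Row 2 already has 1, so r2c1 = 3.
The 4 cells of cage b must have sum 9, which forces r2c2 = 4.
Row 3 now contains 3; hence r3c1 = 2.
Row 3 now contains 4, so r3c2 = 1.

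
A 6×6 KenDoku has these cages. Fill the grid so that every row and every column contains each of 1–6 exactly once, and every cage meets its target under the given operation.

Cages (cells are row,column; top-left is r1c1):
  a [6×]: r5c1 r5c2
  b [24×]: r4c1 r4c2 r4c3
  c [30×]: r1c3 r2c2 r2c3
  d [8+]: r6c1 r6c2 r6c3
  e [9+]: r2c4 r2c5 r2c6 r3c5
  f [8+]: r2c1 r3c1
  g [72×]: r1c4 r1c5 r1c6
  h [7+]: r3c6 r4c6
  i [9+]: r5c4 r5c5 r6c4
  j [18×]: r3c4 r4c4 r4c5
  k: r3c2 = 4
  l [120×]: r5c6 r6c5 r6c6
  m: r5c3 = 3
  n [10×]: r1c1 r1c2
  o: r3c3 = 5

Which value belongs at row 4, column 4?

Cage k is a single given cell, which forces r3c2 = 4.
O is a freebie, which forces r3c3 = 5.
Cage m is a single given cell, so r5c3 = 3.
The 3 cells of cage c must have product 30, leaving r2c2 = 5.
The two cells of cage n must have product 10, which forces r1c1 = 5.
5 is placed in column 2, leaving r1c2 = 2.
Row 1 needs a 1, and only r1c3 is open for it.
Column 3 now contains 1; hence r2c3 = 6.
Column 3 now contains 1, leaving r6c3 = 4.
Row 2 already has 6, which forces r2c1 = 2.
Cage f's pair has sum 8, which forces r3c1 = 6.
Cage b needs product 24, leaving r4c1 = 4.
The 3 cells of cage b must have product 24; hence r4c2 = 3.
Column 3 now contains 4, which forces r4c3 = 2.
Column 1 now contains 6, leaving r5c1 = 1.
1 is placed in row 5, which forces r5c2 = 6.
Cage l has product 120, which forces r5c6 = 4.
Column 1 now contains 1, leaving r6c1 = 3.
3 is placed in column 2, so r6c2 = 1.
Cage j has product 18, which forces r3c4 = 3.
The 4 cells of cage e must have sum 9, leaving r3c5 = 1.
Row 3 already has 1, which forces r3c6 = 2.
1 is placed in column 5; hence r4c5 = 6.
Row 4 already has 6; hence r4c6 = 5.
Cage i needs sum 9, leaving r5c4 = 5.
Cage i needs sum 9; hence r5c5 = 2.
Cage i has sum 9, which forces r6c4 = 2.
6 is placed in column 5, leaving r6c5 = 5.
Column 6 already has 5, so r6c6 = 6.
Cage g has product 72, so r1c4 = 6.
The 3 cells of cage g must have product 72, which forces r1c5 = 4.
6 is placed in column 6, which forces r1c6 = 3.
Column 5 now contains 4, so r2c5 = 3.
Column 6 already has 3; hence r2c6 = 1.
Row 4 already has 6, which forces r4c4 = 1.
1 is placed in row 2, so r2c4 = 4.
The full grid is 5 2 1 6 4 3 / 2 5 6 4 3 1 / 6 4 5 3 1 2 / 4 3 2 1 6 5 / 1 6 3 5 2 4 / 3 1 4 2 5 6.

1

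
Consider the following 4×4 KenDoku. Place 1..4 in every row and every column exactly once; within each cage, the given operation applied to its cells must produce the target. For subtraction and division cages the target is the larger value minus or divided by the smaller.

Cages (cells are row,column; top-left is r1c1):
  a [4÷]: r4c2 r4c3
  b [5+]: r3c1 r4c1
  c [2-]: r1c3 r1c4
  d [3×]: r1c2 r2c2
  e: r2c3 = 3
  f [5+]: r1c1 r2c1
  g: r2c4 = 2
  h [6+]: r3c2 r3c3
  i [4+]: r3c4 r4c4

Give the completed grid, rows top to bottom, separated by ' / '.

E is a freebie, which forces r2c3 = 3.
G is a freebie, so r2c4 = 2.
Cage d needs two cells with product 3, so r1c2 = 3.
3 is placed in row 1, leaving r1c4 = 4.
Row 2 now contains 3, so r2c2 = 1.
1 is placed in column 2, leaving r4c2 = 4.
4 is placed in row 4, leaving r4c3 = 1.
Row 4 now contains 1, so r4c4 = 3.
4 is placed in row 1, which forces r1c1 = 1.
Column 3 now contains 1, leaving r1c3 = 2.
Row 2 now contains 1, leaving r2c1 = 4.
Cage b's pair has sum 5, leaving r3c1 = 3.
Column 2 already has 4; hence r3c2 = 2.
Cage h's pair has sum 6; hence r3c3 = 4.
Column 4 already has 3; hence r3c4 = 1.
Row 4 now contains 3, leaving r4c1 = 2.

1 3 2 4 / 4 1 3 2 / 3 2 4 1 / 2 4 1 3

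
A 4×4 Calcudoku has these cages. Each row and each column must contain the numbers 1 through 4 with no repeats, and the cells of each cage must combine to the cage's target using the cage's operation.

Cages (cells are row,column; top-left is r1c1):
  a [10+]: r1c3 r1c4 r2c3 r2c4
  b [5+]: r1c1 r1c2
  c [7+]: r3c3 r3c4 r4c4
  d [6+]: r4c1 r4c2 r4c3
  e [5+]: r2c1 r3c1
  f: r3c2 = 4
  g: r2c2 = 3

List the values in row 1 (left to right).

4 1 2 3

Cage g is given, which forces r2c2 = 3.
Cage f is given, leaving r3c2 = 4.
Row 4 needs a 4, and only r4c4 is open for it.
Row 3 needs a 3, and only r3c1 is open for it.
3 is placed in column 1; hence r1c1 = 4.
Cage b's pair has sum 5; hence r1c2 = 1.
Cage e needs two cells with sum 5, which forces r2c1 = 2.
Row 2 now contains 2, leaving r2c4 = 1.
1 is placed in column 4, which forces r3c4 = 2.
Column 1 now contains 2, leaving r4c1 = 1.
Column 2 already has 1, leaving r4c2 = 2.
The 3 cells of cage d must have sum 6; hence r4c3 = 3.
3 is placed in column 3, which forces r1c3 = 2.
2 is placed in column 4, so r1c4 = 3.
Row 2 already has 1, leaving r2c3 = 4.
Row 3 already has 2, which forces r3c3 = 1.
Filled in: 4 1 2 3 / 2 3 4 1 / 3 4 1 2 / 1 2 3 4.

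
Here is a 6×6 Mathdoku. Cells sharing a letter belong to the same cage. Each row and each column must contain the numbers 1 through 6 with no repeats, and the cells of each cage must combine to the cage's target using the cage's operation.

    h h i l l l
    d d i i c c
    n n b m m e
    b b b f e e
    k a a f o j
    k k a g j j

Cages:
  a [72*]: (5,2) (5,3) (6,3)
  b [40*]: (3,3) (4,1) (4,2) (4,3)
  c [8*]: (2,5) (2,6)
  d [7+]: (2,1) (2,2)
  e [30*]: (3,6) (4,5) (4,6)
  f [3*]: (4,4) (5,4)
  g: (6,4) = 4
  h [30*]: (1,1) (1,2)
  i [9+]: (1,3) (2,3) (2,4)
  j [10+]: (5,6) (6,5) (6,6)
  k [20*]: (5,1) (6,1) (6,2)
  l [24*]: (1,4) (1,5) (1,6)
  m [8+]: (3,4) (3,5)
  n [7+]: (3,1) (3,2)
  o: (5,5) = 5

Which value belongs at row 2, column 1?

Cage o is given; hence (5,5) = 5.
G is a freebie, leaving (6,4) = 4.
In row 1, 1 can only go at (1,3), so (1,3) = 1.
Column 1 needs a 3, and only (3,1) is open for it.
Cage n's pair has sum 7; hence (3,2) = 4.
Row 3 needs a 1, and only (3,6) is open for it.
Cage e needs product 30; hence (4,5) = 6.
The 3 cells of cage e must have product 30, so (4,6) = 5.
Cage b needs product 40; hence (3,3) = 5.
The two cells of cage m must have sum 8, so (3,4) = 6.
Column 5 already has 6, leaving (3,5) = 2.
Column 5 already has 2, which forces (6,5) = 1.
5 is placed in column 3, leaving (2,3) = 3.
Cage i has sum 9, leaving (2,4) = 5.
Column 5 already has 2, leaving (2,5) = 4.
The two cells of cage c must have product 8, so (2,6) = 2.
Cage k needs product 20, leaving (5,1) = 2.
Row 5 already has 2, leaving (5,3) = 4.
Row 6 now contains 1, which forces (6,1) = 5.
Cage k has product 20, leaving (6,2) = 2.
Column 3 already has 3; hence (6,3) = 6.
6 is placed in row 6, so (6,6) = 3.
Column 1 now contains 5, so (1,1) = 6.
Cage h's pair has product 30, leaving (1,2) = 5.
Cage l needs product 24; hence (1,4) = 2.
4 is placed in column 5; hence (1,5) = 3.
Column 6 now contains 3, leaving (1,6) = 4.
Column 1 now contains 6, so (2,1) = 1.
Row 2 already has 1; hence (2,2) = 6.
The 4 cells of cage b must have product 40, leaving (4,1) = 4.
Column 2 already has 2; hence (4,2) = 1.
Column 3 already has 4; hence (4,3) = 2.
Row 4 already has 1, which forces (4,4) = 3.
The 3 cells of cage a must have product 72, so (5,2) = 3.
Column 4 already has 3, leaving (5,4) = 1.
Column 6 now contains 3, which forces (5,6) = 6.
The full grid is 6 5 1 2 3 4 / 1 6 3 5 4 2 / 3 4 5 6 2 1 / 4 1 2 3 6 5 / 2 3 4 1 5 6 / 5 2 6 4 1 3.

1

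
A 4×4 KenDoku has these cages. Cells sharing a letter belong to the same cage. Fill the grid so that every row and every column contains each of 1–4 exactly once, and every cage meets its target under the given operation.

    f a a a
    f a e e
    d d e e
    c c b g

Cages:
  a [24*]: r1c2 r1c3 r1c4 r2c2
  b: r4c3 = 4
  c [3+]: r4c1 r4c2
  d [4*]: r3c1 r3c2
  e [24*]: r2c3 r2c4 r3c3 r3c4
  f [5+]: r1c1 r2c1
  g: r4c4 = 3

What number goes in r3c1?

Cage b is a single given cell, leaving r4c3 = 4.
Cage g is given, which forces r4c4 = 3.
In row 3, 3 can only go at r3c3, so r3c3 = 3.
In row 3, 2 can only go at r3c4, so r3c4 = 2.
Cage e needs product 24, which forces r2c3 = 1.
The 4 cells of cage e must have product 24, which forces r2c4 = 4.
The 4 cells of cage a must have product 24; hence r1c2 = 4.
Column 3 already has 1; hence r1c3 = 2.
4 is placed in column 4, which forces r1c4 = 1.
Cage a needs product 24, so r2c2 = 3.
Column 2 already has 4, leaving r3c2 = 1.
1 is placed in column 2, so r4c2 = 2.
Row 1 already has 2, so r1c1 = 3.
Row 2 already has 3; hence r2c1 = 2.
Row 3 now contains 1; hence r3c1 = 4.
Row 4 now contains 2; hence r4c1 = 1.
Filled in: 3 4 2 1 / 2 3 1 4 / 4 1 3 2 / 1 2 4 3.

4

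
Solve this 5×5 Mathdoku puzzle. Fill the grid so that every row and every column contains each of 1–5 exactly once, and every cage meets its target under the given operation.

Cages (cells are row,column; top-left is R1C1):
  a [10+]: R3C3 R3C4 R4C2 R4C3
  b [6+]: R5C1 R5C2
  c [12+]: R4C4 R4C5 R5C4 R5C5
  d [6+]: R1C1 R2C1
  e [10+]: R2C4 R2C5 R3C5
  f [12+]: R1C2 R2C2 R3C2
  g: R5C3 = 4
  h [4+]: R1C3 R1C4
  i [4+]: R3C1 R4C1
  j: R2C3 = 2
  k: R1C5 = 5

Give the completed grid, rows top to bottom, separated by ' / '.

Cage k is given, leaving R1C5 = 5.
J is a freebie, leaving R2C3 = 2.
Cage g is given, which forces R5C3 = 4.
In row 1, 2 can only go at R1C1, so R1C1 = 2.
Cage d's pair has sum 6, so R2C1 = 4.
The 3 cells of cage e must have sum 10, leaving R2C4 = 5.
Cage f needs sum 12; hence R1C2 = 4.
Row 2 already has 5, so R2C2 = 3.
Row 2 already has 3; hence R2C5 = 1.
Cage f has sum 12; hence R3C2 = 5.
Column 2 already has 5, leaving R5C2 = 1.
Cage e needs sum 10; hence R3C5 = 4.
Column 2 now contains 1; hence R4C2 = 2.
Column 5 now contains 4, so R4C5 = 3.
Row 5 already has 1, leaving R5C1 = 5.
Column 5 already has 3, so R5C5 = 2.
Cage i needs two cells with sum 4, which forces R3C1 = 3.
The 4 cells of cage a must have sum 10, so R3C3 = 1.
4 is placed in row 3, leaving R3C4 = 2.
Row 4 already has 3, so R4C1 = 1.
Cage a needs sum 10; hence R4C3 = 5.
Row 4 already has 3, which forces R4C4 = 4.
Row 5 now contains 2; hence R5C4 = 3.
Column 3 now contains 1, which forces R1C3 = 3.
Column 4 already has 3, so R1C4 = 1.

2 4 3 1 5 / 4 3 2 5 1 / 3 5 1 2 4 / 1 2 5 4 3 / 5 1 4 3 2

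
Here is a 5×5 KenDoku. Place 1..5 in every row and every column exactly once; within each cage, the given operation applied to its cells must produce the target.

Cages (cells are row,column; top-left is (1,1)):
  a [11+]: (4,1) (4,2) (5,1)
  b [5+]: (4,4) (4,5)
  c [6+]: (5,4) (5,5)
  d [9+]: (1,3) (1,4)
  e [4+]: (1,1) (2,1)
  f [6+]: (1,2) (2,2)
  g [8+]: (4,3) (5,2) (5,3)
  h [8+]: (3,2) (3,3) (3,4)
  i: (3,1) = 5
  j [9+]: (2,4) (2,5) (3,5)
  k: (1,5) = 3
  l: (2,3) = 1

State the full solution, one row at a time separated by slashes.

1 2 5 4 3 / 3 4 1 2 5 / 5 1 4 3 2 / 2 5 3 1 4 / 4 3 2 5 1

Cage k is given, which forces (1,5) = 3.
Cage l is a single given cell, leaving (2,3) = 1.
I is a freebie, leaving (3,1) = 5.
Row 1 now contains 3; hence (1,1) = 1.
1 is placed in row 2, which forces (2,1) = 3.
Row 2 now contains 3, so (2,4) = 2.
The two cells of cage f must have sum 6, leaving (1,2) = 2.
Cage f needs two cells with sum 6, which forces (2,2) = 4.
Cage j has sum 9, leaving (2,5) = 5.
Cage j has sum 9, so (3,5) = 2.
Cage a has sum 11, leaving (4,2) = 5.
Column 5 now contains 2, leaving (5,5) = 1.
Cage g needs sum 8, so (4,3) = 3.
The two cells of cage b must have sum 5; hence (4,4) = 1.
Column 5 already has 1, leaving (4,5) = 4.
1 is placed in row 5, leaving (5,2) = 3.
Cage g needs sum 8, which forces (5,3) = 2.
Cage c needs two cells with sum 6, which forces (5,4) = 5.
The two cells of cage d must have sum 9, so (1,3) = 5.
5 is placed in column 4, so (1,4) = 4.
3 is placed in column 2; hence (3,2) = 1.
3 is placed in column 3, which forces (3,3) = 4.
The 3 cells of cage h must have sum 8, which forces (3,4) = 3.
Row 4 already has 4, so (4,1) = 2.
Row 5 already has 2; hence (5,1) = 4.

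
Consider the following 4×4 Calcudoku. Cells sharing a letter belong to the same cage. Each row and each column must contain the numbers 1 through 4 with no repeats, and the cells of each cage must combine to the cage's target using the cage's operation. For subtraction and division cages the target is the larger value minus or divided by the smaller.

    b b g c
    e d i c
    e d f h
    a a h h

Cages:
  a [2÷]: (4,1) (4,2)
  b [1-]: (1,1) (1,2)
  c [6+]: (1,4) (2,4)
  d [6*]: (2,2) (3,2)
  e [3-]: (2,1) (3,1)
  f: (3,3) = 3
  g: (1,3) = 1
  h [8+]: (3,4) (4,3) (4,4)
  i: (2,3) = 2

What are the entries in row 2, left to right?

1 3 2 4

Cage g is a single given cell, leaving (1,3) = 1.
Cage i is given, which forces (2,3) = 2.
Row 2 already has 2, leaving (2,4) = 4.
F is a freebie, which forces (3,3) = 3.
3 is placed in column 3, so (4,3) = 4.
Column 4 already has 4, which forces (1,4) = 2.
Row 2 already has 4; hence (2,1) = 1.
Row 2 already has 2, so (2,2) = 3.
Cage e's pair has difference 3, leaving (3,1) = 4.
Row 3 already has 3, leaving (3,2) = 2.
The 3 cells of cage h must have sum 8, so (3,4) = 1.
Column 1 already has 1, which forces (4,1) = 2.
2 is placed in column 2, so (4,2) = 1.
The 3 cells of cage h must have sum 8, so (4,4) = 3.
4 is placed in column 1, leaving (1,1) = 3.
Column 2 now contains 3; hence (1,2) = 4.
Filled in: 3 4 1 2 / 1 3 2 4 / 4 2 3 1 / 2 1 4 3.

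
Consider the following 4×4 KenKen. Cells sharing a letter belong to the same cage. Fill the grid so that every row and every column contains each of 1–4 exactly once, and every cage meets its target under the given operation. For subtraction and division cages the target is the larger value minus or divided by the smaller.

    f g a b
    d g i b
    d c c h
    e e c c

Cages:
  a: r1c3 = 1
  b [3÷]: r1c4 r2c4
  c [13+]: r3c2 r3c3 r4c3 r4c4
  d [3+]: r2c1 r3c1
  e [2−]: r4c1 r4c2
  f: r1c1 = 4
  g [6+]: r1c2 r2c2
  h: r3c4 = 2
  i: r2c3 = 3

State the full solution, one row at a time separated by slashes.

4 2 1 3 / 2 4 3 1 / 1 3 4 2 / 3 1 2 4

Cage f is a single given cell, which forces r1c1 = 4.
4 is placed in row 1, so r1c2 = 2.
Cage a is given, leaving r1c3 = 1.
1 is placed in row 1, which forces r1c4 = 3.
2 is placed in column 2; hence r2c2 = 4.
Cage i is a single given cell, leaving r2c3 = 3.
3 is placed in column 4, leaving r2c4 = 1.
Column 2 already has 4, leaving r3c2 = 3.
H is a freebie, which forces r3c4 = 2.
Column 2 now contains 3, so r4c2 = 1.
2 is placed in column 4, leaving r4c4 = 4.
Row 2 now contains 1, which forces r2c1 = 2.
Row 3 already has 2, which forces r3c1 = 1.
Row 3 already has 2, leaving r3c3 = 4.
Cage e needs two cells with difference 2, leaving r4c1 = 3.
Row 4 already has 4, which forces r4c3 = 2.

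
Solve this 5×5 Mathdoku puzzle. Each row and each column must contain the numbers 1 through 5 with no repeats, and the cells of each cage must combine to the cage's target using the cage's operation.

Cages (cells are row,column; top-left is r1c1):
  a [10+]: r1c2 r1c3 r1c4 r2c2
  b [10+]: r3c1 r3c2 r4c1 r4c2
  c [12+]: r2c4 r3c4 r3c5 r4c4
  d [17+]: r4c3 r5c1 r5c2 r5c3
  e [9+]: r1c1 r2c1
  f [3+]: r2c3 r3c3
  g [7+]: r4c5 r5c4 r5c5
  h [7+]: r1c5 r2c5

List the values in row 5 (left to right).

3 5 4 2 1

Cage d has sum 17; hence r4c3 = 5.
The pair r1c1/r2c1 in column 1 holds {4, 5}; hence r5c1 = 3.
Cage d has sum 17, so r5c2 = 5.
The 4 cells of cage d must have sum 17; hence r5c3 = 4.
Column 3 now contains 4, so r1c3 = 3.
Cage g needs sum 7, leaving r4c5 = 4.
Cage b needs sum 10; hence r3c2 = 4.
Row 4 already has 4, so r4c2 = 3.
Cage a has sum 10; hence r1c4 = 4.
4 is placed in row 1; hence r1c1 = 5.
Row 1 now contains 5, so r1c5 = 2.
Cage e's pair has sum 9, so r2c1 = 4.
2 is placed in column 5; hence r2c5 = 5.
2 is placed in column 5, so r3c5 = 3.
2 is placed in column 5, leaving r5c5 = 1.
2 is placed in row 1, which forces r1c2 = 1.
The 4 cells of cage a must have sum 10, leaving r2c2 = 2.
Row 2 now contains 2, leaving r2c3 = 1.
Row 2 now contains 5, which forces r2c4 = 3.
Column 3 already has 1, which forces r3c3 = 2.
Row 3 already has 3, leaving r3c4 = 5.
Cage c has sum 12, leaving r4c4 = 1.
Row 5 now contains 1, so r5c4 = 2.
Row 3 now contains 2, leaving r3c1 = 1.
1 is placed in row 4; hence r4c1 = 2.
Filled in: 5 1 3 4 2 / 4 2 1 3 5 / 1 4 2 5 3 / 2 3 5 1 4 / 3 5 4 2 1.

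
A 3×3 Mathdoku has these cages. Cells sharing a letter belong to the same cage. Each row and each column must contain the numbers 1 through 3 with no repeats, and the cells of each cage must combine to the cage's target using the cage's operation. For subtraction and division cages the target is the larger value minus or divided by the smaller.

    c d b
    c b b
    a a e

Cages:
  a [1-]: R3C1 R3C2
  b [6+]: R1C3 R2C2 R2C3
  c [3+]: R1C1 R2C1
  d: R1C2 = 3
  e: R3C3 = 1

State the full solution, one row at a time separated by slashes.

Cage d is given, which forces R1C2 = 3.
Cage e is given; hence R3C3 = 1.
Column 3 now contains 1, which forces R1C3 = 2.
The 3 cells of cage b must have sum 6, which forces R2C2 = 1.
Cage b has sum 6, leaving R2C3 = 3.
Cage a's pair has difference 1, leaving R3C1 = 3.
Row 3 already has 1, so R3C2 = 2.
2 is placed in row 1, leaving R1C1 = 1.
Row 2 now contains 1, which forces R2C1 = 2.

1 3 2 / 2 1 3 / 3 2 1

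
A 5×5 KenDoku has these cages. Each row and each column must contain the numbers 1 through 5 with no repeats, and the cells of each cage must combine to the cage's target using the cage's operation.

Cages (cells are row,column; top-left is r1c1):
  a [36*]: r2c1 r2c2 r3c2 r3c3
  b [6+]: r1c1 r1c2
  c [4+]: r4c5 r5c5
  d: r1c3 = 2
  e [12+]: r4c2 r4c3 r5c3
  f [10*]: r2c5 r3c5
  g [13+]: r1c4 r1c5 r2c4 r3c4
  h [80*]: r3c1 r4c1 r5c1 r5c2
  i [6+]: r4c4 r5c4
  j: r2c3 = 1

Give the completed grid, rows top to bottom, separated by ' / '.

D is a freebie, so r1c3 = 2.
J is a freebie; hence r2c3 = 1.
Cage a needs product 36; hence r3c3 = 3.
Cage e has sum 12, which forces r4c2 = 3.
Row 4 now contains 3, which forces r4c5 = 1.
1 is placed in column 5, leaving r5c5 = 3.
The 4 cells of cage a must have product 36, which forces r2c1 = 3.
Column 2 already has 3, leaving r2c2 = 4.
Cage a needs product 36, leaving r3c2 = 1.
Column 2 now contains 4, leaving r5c2 = 2.
The two cells of cage b must have sum 6; hence r1c1 = 1.
Column 2 now contains 1, which forces r1c2 = 5.
Row 1 now contains 1; hence r1c4 = 3.
Row 1 already has 5; hence r1c5 = 4.
Cage g has sum 13, leaving r2c4 = 2.
2 is placed in row 2; hence r2c5 = 5.
Cage g has sum 13; hence r3c4 = 4.
Column 5 already has 5; hence r3c5 = 2.
2 is placed in column 4, so r4c4 = 5.
Column 4 already has 4, which forces r5c4 = 1.
Row 3 already has 2, leaving r3c1 = 5.
Cage h needs product 80, so r4c1 = 2.
Row 4 now contains 5; hence r4c3 = 4.
Cage h has product 80, leaving r5c1 = 4.
Cage e has sum 12, so r5c3 = 5.

1 5 2 3 4 / 3 4 1 2 5 / 5 1 3 4 2 / 2 3 4 5 1 / 4 2 5 1 3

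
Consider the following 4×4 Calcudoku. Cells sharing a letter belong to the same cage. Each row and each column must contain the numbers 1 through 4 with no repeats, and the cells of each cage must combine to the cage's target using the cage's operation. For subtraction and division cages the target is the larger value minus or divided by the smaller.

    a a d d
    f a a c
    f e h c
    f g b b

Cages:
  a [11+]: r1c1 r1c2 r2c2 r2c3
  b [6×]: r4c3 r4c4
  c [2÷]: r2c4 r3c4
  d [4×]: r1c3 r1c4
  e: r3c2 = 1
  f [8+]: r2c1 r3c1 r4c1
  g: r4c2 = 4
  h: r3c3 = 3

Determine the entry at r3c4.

2

Cage e is given, leaving r3c2 = 1.
Cage h is given, leaving r3c3 = 3.
G is a freebie; hence r4c2 = 4.
3 is placed in column 3, leaving r4c3 = 2.
2 is placed in row 4, leaving r4c4 = 3.
The 4 cells of cage a must have sum 11; hence r1c1 = 2.
Cage a has sum 11, so r1c2 = 3.
Cage f needs sum 8, which forces r2c1 = 3.
Cage a has sum 11; hence r2c2 = 2.
Cage a has sum 11, so r2c3 = 4.
4 is placed in row 2; hence r2c4 = 1.
Row 3 now contains 3; hence r3c1 = 4.
Row 3 now contains 4; hence r3c4 = 2.
Row 4 now contains 3, which forces r4c1 = 1.
Column 3 now contains 4, which forces r1c3 = 1.
Column 4 now contains 1; hence r1c4 = 4.
Filled in: 2 3 1 4 / 3 2 4 1 / 4 1 3 2 / 1 4 2 3.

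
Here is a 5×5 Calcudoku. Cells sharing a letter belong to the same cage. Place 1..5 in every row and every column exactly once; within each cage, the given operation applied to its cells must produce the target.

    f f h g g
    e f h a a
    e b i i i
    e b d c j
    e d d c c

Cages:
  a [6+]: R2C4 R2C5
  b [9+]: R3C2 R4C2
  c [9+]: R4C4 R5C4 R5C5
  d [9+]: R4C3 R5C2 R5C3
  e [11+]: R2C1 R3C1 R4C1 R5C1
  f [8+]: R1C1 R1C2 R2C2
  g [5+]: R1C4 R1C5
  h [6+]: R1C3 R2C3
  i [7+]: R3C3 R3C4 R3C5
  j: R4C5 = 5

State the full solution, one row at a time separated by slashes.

4 1 5 3 2 / 5 3 1 2 4 / 3 5 2 4 1 / 2 4 3 1 5 / 1 2 4 5 3

Cage j is a single given cell, so R4C5 = 5.
The two cells of cage b must have sum 9; hence R3C2 = 5.
5 is placed in row 4; hence R4C2 = 4.
Row 3 needs a 3, and only R3C1 is open for it.
In row 2, 3 can only go at R2C2, so R2C2 = 3.
Cage f has sum 8, which forces R1C1 = 4.
Cage f needs sum 8; hence R1C2 = 1.
Column 2 already has 1, leaving R5C2 = 2.
Row 1 needs a 5, and only R1C3 is open for it.
Cage h needs two cells with sum 6, leaving R2C3 = 1.
Cage d needs sum 9; hence R4C3 = 3.
Column 3 now contains 5; hence R5C3 = 4.
4 is placed in column 3; hence R3C3 = 2.
Cage c needs sum 9, so R4C4 = 1.
Cage c needs sum 9; hence R5C4 = 5.
Cage c needs sum 9, leaving R5C5 = 3.
Cage g's pair has sum 5, so R1C4 = 3.
Column 5 now contains 3, leaving R1C5 = 2.
Cage e has sum 11; hence R2C1 = 5.
2 is placed in column 5, which forces R2C5 = 4.
Column 4 now contains 1, so R3C4 = 4.
Cage i has sum 7, leaving R3C5 = 1.
1 is placed in row 4, which forces R4C1 = 2.
5 is placed in row 5, so R5C1 = 1.
Row 2 now contains 4, which forces R2C4 = 2.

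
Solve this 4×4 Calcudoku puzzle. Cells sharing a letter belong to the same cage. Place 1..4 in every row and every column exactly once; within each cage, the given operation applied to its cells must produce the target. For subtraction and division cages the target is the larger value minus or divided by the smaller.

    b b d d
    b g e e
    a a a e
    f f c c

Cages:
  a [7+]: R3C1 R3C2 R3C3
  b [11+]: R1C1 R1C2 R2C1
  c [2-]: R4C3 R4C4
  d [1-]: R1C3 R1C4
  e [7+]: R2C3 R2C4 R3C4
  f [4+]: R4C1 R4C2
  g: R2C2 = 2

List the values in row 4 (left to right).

1 3 2 4

Cage b needs sum 11, leaving R1C1 = 3.
Cage b has sum 11, leaving R1C2 = 4.
Cage b needs sum 11; hence R2C1 = 4.
G is a freebie, which forces R2C2 = 2.
2 is placed in column 2, so R3C2 = 1.
Column 1 now contains 3, which forces R4C1 = 1.
Column 2 now contains 1, so R4C2 = 3.
Cage e needs sum 7, so R2C3 = 3.
The 3 cells of cage e must have sum 7, so R2C4 = 1.
Row 3 already has 1, leaving R3C1 = 2.
Cage a has sum 7; hence R3C3 = 4.
The 3 cells of cage e must have sum 7; hence R3C4 = 3.
Column 3 now contains 4, leaving R4C3 = 2.
2 is placed in row 4, so R4C4 = 4.
Column 3 already has 2; hence R1C3 = 1.
Column 4 now contains 1, so R1C4 = 2.
The full grid is 3 4 1 2 / 4 2 3 1 / 2 1 4 3 / 1 3 2 4.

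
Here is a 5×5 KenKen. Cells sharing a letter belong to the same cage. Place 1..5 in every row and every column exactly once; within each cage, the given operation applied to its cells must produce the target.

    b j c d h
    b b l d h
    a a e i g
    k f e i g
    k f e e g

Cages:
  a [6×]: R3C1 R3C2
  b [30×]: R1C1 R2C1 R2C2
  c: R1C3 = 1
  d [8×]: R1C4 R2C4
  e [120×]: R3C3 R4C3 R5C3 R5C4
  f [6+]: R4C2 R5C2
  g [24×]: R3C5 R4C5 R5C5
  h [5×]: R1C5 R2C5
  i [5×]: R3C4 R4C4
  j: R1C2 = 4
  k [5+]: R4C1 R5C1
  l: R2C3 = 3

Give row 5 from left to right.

1 5 4 3 2

Cage j is a single given cell, so R1C2 = 4.
C is a freebie; hence R1C3 = 1.
4 is placed in row 1, leaving R1C4 = 2.
Row 1 now contains 1, so R1C5 = 5.
Cage l is given, leaving R2C3 = 3.
2 is placed in column 4; hence R2C4 = 4.
Column 5 already has 5, so R2C5 = 1.
Row 1 now contains 5, so R1C1 = 3.
Column 1 already has 3, so R3C1 = 2.
Row 3 already has 2; hence R3C2 = 3.
3 is placed in row 3, so R3C5 = 4.
Cage e needs product 120, which forces R5C4 = 3.
3 is placed in row 5, leaving R5C5 = 2.
Column 1 already has 2, so R2C1 = 5.
Cage b has product 30, leaving R2C2 = 2.
4 is placed in row 3, so R3C3 = 5.
Row 3 now contains 5; hence R3C4 = 1.
Cage e needs product 120, leaving R4C3 = 2.
Column 4 already has 1, so R4C4 = 5.
Column 5 now contains 2; hence R4C5 = 3.
Cage e has product 120; hence R5C3 = 4.
The two cells of cage k must have sum 5, so R4C1 = 4.
Row 4 already has 5, which forces R4C2 = 1.
4 is placed in row 5, leaving R5C1 = 1.
The two cells of cage f must have sum 6; hence R5C2 = 5.
Completed grid: 3 4 1 2 5 / 5 2 3 4 1 / 2 3 5 1 4 / 4 1 2 5 3 / 1 5 4 3 2.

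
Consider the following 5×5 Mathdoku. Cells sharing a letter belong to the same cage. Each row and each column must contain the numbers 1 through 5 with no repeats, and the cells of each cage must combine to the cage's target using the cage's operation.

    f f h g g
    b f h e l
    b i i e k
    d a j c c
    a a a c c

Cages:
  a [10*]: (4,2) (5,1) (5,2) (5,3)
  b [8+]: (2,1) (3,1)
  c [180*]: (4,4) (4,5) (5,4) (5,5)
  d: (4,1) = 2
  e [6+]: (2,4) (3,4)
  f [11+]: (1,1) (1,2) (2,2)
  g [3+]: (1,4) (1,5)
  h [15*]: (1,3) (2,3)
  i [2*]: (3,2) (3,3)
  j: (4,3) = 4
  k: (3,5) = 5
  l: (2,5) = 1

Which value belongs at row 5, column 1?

Cage l is given; hence (2,5) = 1.
Cage k is given, so (3,5) = 5.
Cage d is a single given cell; hence (4,1) = 2.
Cage a needs product 10, leaving (4,2) = 1.
J is a freebie; hence (4,3) = 4.
Row 4 now contains 4; hence (4,5) = 3.
Column 5 now contains 3, so (5,5) = 4.
The two cells of cage g must have sum 3; hence (1,4) = 1.
1 is placed in column 5, leaving (1,5) = 2.
Cage b's pair has sum 8, leaving (2,1) = 5.
Row 2 now contains 5, leaving (2,3) = 3.
Row 3 now contains 5, which forces (3,1) = 3.
1 is placed in column 2; hence (3,2) = 2.
The two cells of cage i must have product 2, leaving (3,3) = 1.
Row 3 now contains 2, so (3,4) = 4.
3 is placed in row 4, which forces (4,4) = 5.
Column 1 already has 5, which forces (5,1) = 1.
2 is placed in column 2; hence (5,2) = 5.
Row 5 now contains 5, which forces (5,3) = 2.
Cage c has product 180, leaving (5,4) = 3.
Column 1 already has 3, leaving (1,1) = 4.
The 3 cells of cage f must have sum 11, which forces (1,2) = 3.
Column 3 now contains 3, which forces (1,3) = 5.
2 is placed in column 2; hence (2,2) = 4.
Column 4 now contains 4, which forces (2,4) = 2.
The full grid is 4 3 5 1 2 / 5 4 3 2 1 / 3 2 1 4 5 / 2 1 4 5 3 / 1 5 2 3 4.

1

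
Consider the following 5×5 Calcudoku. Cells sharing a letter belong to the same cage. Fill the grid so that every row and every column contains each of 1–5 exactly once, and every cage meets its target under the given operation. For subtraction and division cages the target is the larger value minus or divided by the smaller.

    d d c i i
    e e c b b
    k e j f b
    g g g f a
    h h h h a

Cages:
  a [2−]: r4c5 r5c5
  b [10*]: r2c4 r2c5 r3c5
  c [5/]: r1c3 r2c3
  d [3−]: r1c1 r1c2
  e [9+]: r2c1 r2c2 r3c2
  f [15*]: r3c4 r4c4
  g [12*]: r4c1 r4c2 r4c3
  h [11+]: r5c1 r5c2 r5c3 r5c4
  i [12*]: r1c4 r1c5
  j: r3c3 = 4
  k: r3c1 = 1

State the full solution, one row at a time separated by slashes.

Cage k is a single given cell, leaving r3c1 = 1.
Cage j is a single given cell; hence r3c3 = 4.
Row 4 needs a 2, and only r4c5 is open for it.
The 3 cells of cage b must have product 10, leaving r2c4 = 2.
Cage b has product 10; hence r2c5 = 1.
Column 5 already has 2, so r3c5 = 5.
The two cells of cage a must have difference 2; hence r5c5 = 4.
Cage c needs two cells with quotient 5, so r1c3 = 1.
Cage i needs two cells with product 12; hence r1c4 = 4.
4 is placed in column 5; hence r1c5 = 3.
Row 2 already has 1, which forces r2c3 = 5.
Cage e needs sum 9, which forces r3c2 = 2.
Row 3 already has 5; hence r3c4 = 3.
Column 3 now contains 1, which forces r4c3 = 3.
The two cells of cage f must have product 15, leaving r4c4 = 5.
Column 3 already has 3, so r5c3 = 2.
Column 4 already has 5; hence r5c4 = 1.
The two cells of cage d must have difference 3, so r1c1 = 2.
Column 2 already has 2; hence r1c2 = 5.
Row 4 already has 3, which forces r4c1 = 4.
The 3 cells of cage g must have product 12, so r4c2 = 1.
Column 2 already has 5, leaving r5c2 = 3.
4 is placed in column 1, leaving r2c1 = 3.
Column 2 already has 3, which forces r2c2 = 4.
Row 5 now contains 3, which forces r5c1 = 5.

2 5 1 4 3 / 3 4 5 2 1 / 1 2 4 3 5 / 4 1 3 5 2 / 5 3 2 1 4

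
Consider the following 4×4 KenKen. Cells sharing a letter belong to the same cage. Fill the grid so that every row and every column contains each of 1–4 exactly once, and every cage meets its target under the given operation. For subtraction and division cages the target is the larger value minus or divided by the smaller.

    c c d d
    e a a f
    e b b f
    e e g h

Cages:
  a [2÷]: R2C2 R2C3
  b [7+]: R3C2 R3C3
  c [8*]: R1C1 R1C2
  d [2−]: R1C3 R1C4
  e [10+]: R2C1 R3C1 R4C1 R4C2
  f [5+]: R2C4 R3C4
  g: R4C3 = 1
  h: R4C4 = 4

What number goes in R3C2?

Cage g is a single given cell; hence R4C3 = 1.
Cage h is given, leaving R4C4 = 4.
The only place for 1 in row 1 is R1C4.
Cage d's pair has difference 2, which forces R1C3 = 3.
Column 3 now contains 3; hence R3C3 = 4.
The 4 cells of cage e must have sum 10, which forces R2C1 = 4.
Row 2 already has 4, so R2C2 = 1.
Column 3 already has 4, which forces R2C3 = 2.
Row 2 now contains 2, so R2C4 = 3.
Row 3 now contains 4, leaving R3C1 = 1.
Row 3 now contains 4, so R3C2 = 3.
Column 4 already has 3; hence R3C4 = 2.
Column 2 now contains 3; hence R4C2 = 2.
Column 1 now contains 4, which forces R1C1 = 2.
2 is placed in column 2, which forces R1C2 = 4.
Row 4 already has 2; hence R4C1 = 3.
Completed grid: 2 4 3 1 / 4 1 2 3 / 1 3 4 2 / 3 2 1 4.

3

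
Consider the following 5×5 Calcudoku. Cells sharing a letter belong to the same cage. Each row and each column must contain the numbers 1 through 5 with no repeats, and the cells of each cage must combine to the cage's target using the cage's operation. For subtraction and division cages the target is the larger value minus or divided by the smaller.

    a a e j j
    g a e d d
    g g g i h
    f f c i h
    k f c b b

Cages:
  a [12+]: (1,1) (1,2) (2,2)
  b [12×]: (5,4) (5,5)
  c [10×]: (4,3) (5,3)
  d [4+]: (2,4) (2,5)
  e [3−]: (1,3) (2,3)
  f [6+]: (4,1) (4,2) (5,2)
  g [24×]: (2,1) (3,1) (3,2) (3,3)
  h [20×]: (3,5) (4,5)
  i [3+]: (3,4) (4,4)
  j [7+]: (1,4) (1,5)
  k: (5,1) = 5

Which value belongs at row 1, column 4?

5

Cage k is a single given cell, leaving (5,1) = 5.
Row 5 now contains 5, so (5,3) = 2.
2 is placed in column 3, leaving (4,3) = 5.
Row 4 now contains 5, which forces (4,5) = 4.
Column 5 already has 4; hence (5,5) = 3.
Cage d's pair has sum 4, which forces (2,4) = 3.
3 is placed in column 5, so (2,5) = 1.
Column 5 already has 4; hence (3,5) = 5.
3 is placed in row 5, so (5,2) = 1.
3 is placed in row 5; hence (5,4) = 4.
The two cells of cage e must have difference 3, which forces (1,3) = 1.
The two cells of cage j must have sum 7; hence (1,4) = 5.
Column 5 already has 5, which forces (1,5) = 2.
1 is placed in row 2; hence (2,3) = 4.
Column 3 now contains 4, so (3,3) = 3.
4 is placed in row 2; hence (2,1) = 2.
4 is placed in row 2; hence (2,2) = 5.
Cage g needs product 24, so (3,1) = 1.
Cage g has product 24, which forces (3,2) = 4.
Row 3 now contains 1, which forces (3,4) = 2.
Column 1 already has 2, which forces (4,1) = 3.
Row 4 already has 3, which forces (4,2) = 2.
Column 4 now contains 2, leaving (4,4) = 1.
Column 1 already has 3, which forces (1,1) = 4.
Column 2 already has 4, which forces (1,2) = 3.
Completed grid: 4 3 1 5 2 / 2 5 4 3 1 / 1 4 3 2 5 / 3 2 5 1 4 / 5 1 2 4 3.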